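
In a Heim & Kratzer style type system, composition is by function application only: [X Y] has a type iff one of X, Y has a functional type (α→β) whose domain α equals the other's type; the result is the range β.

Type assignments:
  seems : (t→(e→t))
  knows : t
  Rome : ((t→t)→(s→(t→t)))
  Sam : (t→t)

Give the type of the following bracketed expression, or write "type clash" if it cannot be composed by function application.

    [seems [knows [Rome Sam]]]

type clash

[Rome Sam]: Rome is ((t→t)→(s→(t→t))), Sam is (t→t); result (s→(t→t)).
[knows [Rome Sam]]: t and (s→(t→t)) cannot combine by function application — type clash.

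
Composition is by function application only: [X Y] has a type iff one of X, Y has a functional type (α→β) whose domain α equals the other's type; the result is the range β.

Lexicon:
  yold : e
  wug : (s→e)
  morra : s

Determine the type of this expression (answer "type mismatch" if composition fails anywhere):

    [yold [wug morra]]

type mismatch

At [wug morra], wug : (s→e) takes morra : s, giving e.
[yold [wug morra]]: e with e — neither is a function whose domain matches the other; composition fails here.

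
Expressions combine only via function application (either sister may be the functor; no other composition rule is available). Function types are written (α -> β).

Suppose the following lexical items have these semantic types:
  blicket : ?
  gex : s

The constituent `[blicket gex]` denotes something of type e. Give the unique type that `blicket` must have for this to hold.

For [blicket gex] to have type e with gex of type s, blicket must be the function: blicket : (s -> e).

(s -> e)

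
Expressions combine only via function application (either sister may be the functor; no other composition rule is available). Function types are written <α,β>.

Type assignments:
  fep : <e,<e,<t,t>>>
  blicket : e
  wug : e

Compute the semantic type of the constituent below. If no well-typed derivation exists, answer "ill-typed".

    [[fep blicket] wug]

<t,t>

[fep blicket]: functor fep : <e,<e,<t,t>>>, argument blicket : e; result <e,<t,t>>.
[[fep blicket] wug]: functor [fep blicket] : <e,<t,t>>, argument wug : e; result <t,t>.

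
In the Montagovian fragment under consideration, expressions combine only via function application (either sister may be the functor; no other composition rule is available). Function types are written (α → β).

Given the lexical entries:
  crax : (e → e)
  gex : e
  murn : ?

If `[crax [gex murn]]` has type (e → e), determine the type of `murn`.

(e → ((e → e) → (e → e)))

[crax [gex murn]] must have type (e → e). The sister crax has type (e → e); that is not a function onto (e → e), so [gex murn] must be the functor, of type ((e → e) → (e → e)).
[gex murn] must have type ((e → e) → (e → e)). The sister gex has type e; that is not a function onto ((e → e) → (e → e)), so murn must be the functor, of type (e → ((e → e) → (e → e))).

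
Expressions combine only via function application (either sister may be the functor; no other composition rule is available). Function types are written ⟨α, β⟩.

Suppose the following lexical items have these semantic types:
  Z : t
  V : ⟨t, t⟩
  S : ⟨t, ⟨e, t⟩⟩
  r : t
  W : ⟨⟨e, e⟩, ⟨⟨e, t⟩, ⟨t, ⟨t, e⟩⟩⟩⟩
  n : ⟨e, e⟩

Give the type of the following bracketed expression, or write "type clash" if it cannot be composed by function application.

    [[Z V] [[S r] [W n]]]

[Z V]: functor V : ⟨t, t⟩, argument Z : t; result t.
[S r]: functor S : ⟨t, ⟨e, t⟩⟩, argument r : t; result ⟨e, t⟩.
[W n]: functor W : ⟨⟨e, e⟩, ⟨⟨e, t⟩, ⟨t, ⟨t, e⟩⟩⟩⟩, argument n : ⟨e, e⟩; result ⟨⟨e, t⟩, ⟨t, ⟨t, e⟩⟩⟩.
[[S r] [W n]]: functor [W n] : ⟨⟨e, t⟩, ⟨t, ⟨t, e⟩⟩⟩, argument [S r] : ⟨e, t⟩; result ⟨t, ⟨t, e⟩⟩.
[[Z V] [[S r] [W n]]]: functor [[S r] [W n]] : ⟨t, ⟨t, e⟩⟩, argument [Z V] : t; result ⟨t, e⟩.

⟨t, e⟩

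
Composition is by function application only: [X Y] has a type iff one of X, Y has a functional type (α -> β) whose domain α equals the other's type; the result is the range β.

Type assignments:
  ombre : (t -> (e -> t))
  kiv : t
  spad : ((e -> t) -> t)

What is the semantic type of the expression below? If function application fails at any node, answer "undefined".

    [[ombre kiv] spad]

[ombre kiv]: (t -> (e -> t)) applied to t yields (e -> t).
[[ombre kiv] spad]: ((e -> t) -> t) applied to (e -> t) yields t.

t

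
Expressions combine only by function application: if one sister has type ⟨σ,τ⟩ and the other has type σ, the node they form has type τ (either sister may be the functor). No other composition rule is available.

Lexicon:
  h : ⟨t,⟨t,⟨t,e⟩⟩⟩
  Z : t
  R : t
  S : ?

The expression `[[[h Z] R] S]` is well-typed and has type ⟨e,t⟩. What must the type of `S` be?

[[[h Z] R] S] must have type ⟨e,t⟩. The sister [[h Z] R] has type ⟨t,e⟩; that is not a function onto ⟨e,t⟩, so S must be the functor, of type ⟨⟨t,e⟩,⟨e,t⟩⟩.

⟨⟨t,e⟩,⟨e,t⟩⟩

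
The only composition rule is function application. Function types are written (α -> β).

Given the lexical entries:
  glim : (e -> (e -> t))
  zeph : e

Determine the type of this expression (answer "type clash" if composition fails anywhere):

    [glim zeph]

[glim zeph] — glim of type (e -> (e -> t)) combines with zeph of type e: type (e -> t).

(e -> t)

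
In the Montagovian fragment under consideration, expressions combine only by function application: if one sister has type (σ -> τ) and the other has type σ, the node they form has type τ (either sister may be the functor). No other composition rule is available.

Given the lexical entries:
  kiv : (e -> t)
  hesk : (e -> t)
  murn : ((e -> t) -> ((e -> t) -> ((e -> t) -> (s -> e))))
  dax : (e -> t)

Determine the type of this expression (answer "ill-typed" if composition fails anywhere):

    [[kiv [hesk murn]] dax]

[hesk murn] — murn of type ((e -> t) -> ((e -> t) -> ((e -> t) -> (s -> e)))) combines with hesk of type (e -> t): type ((e -> t) -> ((e -> t) -> (s -> e))).
[kiv [hesk murn]] — [hesk murn] of type ((e -> t) -> ((e -> t) -> (s -> e))) combines with kiv of type (e -> t): type ((e -> t) -> (s -> e)).
[[kiv [hesk murn]] dax] — [kiv [hesk murn]] of type ((e -> t) -> (s -> e)) combines with dax of type (e -> t): type (s -> e).

(s -> e)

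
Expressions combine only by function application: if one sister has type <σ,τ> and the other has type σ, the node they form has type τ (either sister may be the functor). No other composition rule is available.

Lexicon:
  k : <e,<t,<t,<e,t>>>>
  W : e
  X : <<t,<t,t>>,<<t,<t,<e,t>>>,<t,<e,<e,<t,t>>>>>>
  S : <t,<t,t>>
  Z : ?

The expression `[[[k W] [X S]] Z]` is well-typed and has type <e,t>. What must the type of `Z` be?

<<t,<e,<e,<t,t>>>>,<e,t>>

At [[[k W] [X S]] Z] (required: <e,t>): [[k W] [X S]] is <t,<e,<e,<t,t>>>>, which is not a function with range <e,t>; hence Z is the functor — type <<t,<e,<e,<t,t>>>>,<e,t>>.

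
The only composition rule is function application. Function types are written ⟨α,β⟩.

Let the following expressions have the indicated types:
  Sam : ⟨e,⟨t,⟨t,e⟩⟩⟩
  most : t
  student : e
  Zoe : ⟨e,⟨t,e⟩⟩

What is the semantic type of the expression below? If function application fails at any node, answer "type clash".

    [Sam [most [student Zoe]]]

⟨t,⟨t,e⟩⟩

[student Zoe] — Zoe of type ⟨e,⟨t,e⟩⟩ combines with student of type e: type ⟨t,e⟩.
[most [student Zoe]] — [student Zoe] of type ⟨t,e⟩ combines with most of type t: type e.
[Sam [most [student Zoe]]] — Sam of type ⟨e,⟨t,⟨t,e⟩⟩⟩ combines with [most [student Zoe]] of type e: type ⟨t,⟨t,e⟩⟩.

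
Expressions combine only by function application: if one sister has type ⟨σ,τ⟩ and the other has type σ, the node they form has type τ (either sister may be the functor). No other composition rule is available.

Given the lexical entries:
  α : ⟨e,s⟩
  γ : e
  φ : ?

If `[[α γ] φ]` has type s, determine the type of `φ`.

⟨s,s⟩

At [[α γ] φ] (required: s): [α γ] is s, which is not a function with range s; hence φ is the functor — type ⟨s,s⟩.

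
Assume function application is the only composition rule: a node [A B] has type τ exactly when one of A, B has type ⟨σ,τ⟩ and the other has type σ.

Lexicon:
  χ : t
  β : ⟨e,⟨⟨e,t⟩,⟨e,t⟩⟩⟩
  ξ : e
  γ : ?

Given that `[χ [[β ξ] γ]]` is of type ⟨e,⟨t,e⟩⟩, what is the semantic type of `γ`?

[χ [[β ξ] γ]] must have type ⟨e,⟨t,e⟩⟩. The sister χ has type t; that is not a function onto ⟨e,⟨t,e⟩⟩, so [[β ξ] γ] must be the functor, of type ⟨t,⟨e,⟨t,e⟩⟩⟩.
[[β ξ] γ] must have type ⟨t,⟨e,⟨t,e⟩⟩⟩. The sister [β ξ] has type ⟨⟨e,t⟩,⟨e,t⟩⟩; that is not a function onto ⟨t,⟨e,⟨t,e⟩⟩⟩, so γ must be the functor, of type ⟨⟨⟨e,t⟩,⟨e,t⟩⟩,⟨t,⟨e,⟨t,e⟩⟩⟩⟩.

⟨⟨⟨e,t⟩,⟨e,t⟩⟩,⟨t,⟨e,⟨t,e⟩⟩⟩⟩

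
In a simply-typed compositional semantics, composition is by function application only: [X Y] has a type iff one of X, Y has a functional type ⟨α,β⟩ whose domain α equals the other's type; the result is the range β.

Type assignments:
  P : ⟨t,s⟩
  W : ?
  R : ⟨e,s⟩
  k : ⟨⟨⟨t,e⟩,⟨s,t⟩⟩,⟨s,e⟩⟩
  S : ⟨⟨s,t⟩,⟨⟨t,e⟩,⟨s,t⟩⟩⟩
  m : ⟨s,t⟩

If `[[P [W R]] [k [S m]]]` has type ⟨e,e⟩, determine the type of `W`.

At [[P [W R]] [k [S m]]] (required: ⟨e,e⟩): [k [S m]] is ⟨s,e⟩, which is not a function with range ⟨e,e⟩; hence [P [W R]] is the functor — type ⟨⟨s,e⟩,⟨e,e⟩⟩.
At [P [W R]] (required: ⟨⟨s,e⟩,⟨e,e⟩⟩): P is ⟨t,s⟩, which is not a function with range ⟨⟨s,e⟩,⟨e,e⟩⟩; hence [W R] is the functor — type ⟨⟨t,s⟩,⟨⟨s,e⟩,⟨e,e⟩⟩⟩.
At [W R] (required: ⟨⟨t,s⟩,⟨⟨s,e⟩,⟨e,e⟩⟩⟩): R is ⟨e,s⟩, which is not a function with range ⟨⟨t,s⟩,⟨⟨s,e⟩,⟨e,e⟩⟩⟩; hence W is the functor — type ⟨⟨e,s⟩,⟨⟨t,s⟩,⟨⟨s,e⟩,⟨e,e⟩⟩⟩⟩.

⟨⟨e,s⟩,⟨⟨t,s⟩,⟨⟨s,e⟩,⟨e,e⟩⟩⟩⟩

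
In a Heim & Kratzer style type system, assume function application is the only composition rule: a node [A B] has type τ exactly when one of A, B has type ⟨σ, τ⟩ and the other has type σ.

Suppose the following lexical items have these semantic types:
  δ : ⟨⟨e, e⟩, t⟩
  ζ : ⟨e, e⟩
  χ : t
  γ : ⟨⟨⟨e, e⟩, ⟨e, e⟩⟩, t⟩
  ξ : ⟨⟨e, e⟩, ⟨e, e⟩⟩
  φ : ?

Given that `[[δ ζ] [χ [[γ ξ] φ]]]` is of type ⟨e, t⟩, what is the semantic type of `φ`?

⟨t, ⟨t, ⟨t, ⟨e, t⟩⟩⟩⟩

For [[δ ζ] [χ [[γ ξ] φ]]] to have type ⟨e, t⟩ with [δ ζ] of type t, [χ [[γ ξ] φ]] must be the function: [χ [[γ ξ] φ]] : ⟨t, ⟨e, t⟩⟩.
For [χ [[γ ξ] φ]] to have type ⟨t, ⟨e, t⟩⟩ with χ of type t, [[γ ξ] φ] must be the function: [[γ ξ] φ] : ⟨t, ⟨t, ⟨e, t⟩⟩⟩.
For [[γ ξ] φ] to have type ⟨t, ⟨t, ⟨e, t⟩⟩⟩ with [γ ξ] of type t, φ must be the function: φ : ⟨t, ⟨t, ⟨t, ⟨e, t⟩⟩⟩⟩.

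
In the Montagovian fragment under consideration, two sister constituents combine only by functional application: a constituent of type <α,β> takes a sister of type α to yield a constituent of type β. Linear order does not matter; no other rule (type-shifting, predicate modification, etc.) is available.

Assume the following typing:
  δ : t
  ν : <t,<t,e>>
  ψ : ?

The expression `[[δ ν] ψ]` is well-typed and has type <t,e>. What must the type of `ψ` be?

<<t,e>,<t,e>>

At [[δ ν] ψ] (required: <t,e>): [δ ν] is <t,e>, which is not a function with range <t,e>; hence ψ is the functor — type <<t,e>,<t,e>>.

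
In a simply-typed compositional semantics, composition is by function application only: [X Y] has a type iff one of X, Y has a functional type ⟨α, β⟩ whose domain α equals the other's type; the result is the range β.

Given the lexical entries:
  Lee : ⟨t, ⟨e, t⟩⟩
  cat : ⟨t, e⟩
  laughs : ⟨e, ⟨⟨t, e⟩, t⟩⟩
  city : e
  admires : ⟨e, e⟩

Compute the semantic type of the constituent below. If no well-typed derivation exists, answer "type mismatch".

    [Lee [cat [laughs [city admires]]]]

⟨e, t⟩

At [city admires], admires : ⟨e, e⟩ takes city : e, giving e.
At [laughs [city admires]], laughs : ⟨e, ⟨⟨t, e⟩, t⟩⟩ takes [city admires] : e, giving ⟨⟨t, e⟩, t⟩.
At [cat [laughs [city admires]]], [laughs [city admires]] : ⟨⟨t, e⟩, t⟩ takes cat : ⟨t, e⟩, giving t.
At [Lee [cat [laughs [city admires]]]], Lee : ⟨t, ⟨e, t⟩⟩ takes [cat [laughs [city admires]]] : t, giving ⟨e, t⟩.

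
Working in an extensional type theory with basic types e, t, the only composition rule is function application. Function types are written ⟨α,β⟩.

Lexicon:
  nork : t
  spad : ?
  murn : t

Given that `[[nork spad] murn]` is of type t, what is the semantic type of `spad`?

At [[nork spad] murn] (required: t): murn is t, which is not a function with range t; hence [nork spad] is the functor — type ⟨t,t⟩.
At [nork spad] (required: ⟨t,t⟩): nork is t, which is not a function with range ⟨t,t⟩; hence spad is the functor — type ⟨t,⟨t,t⟩⟩.

⟨t,⟨t,t⟩⟩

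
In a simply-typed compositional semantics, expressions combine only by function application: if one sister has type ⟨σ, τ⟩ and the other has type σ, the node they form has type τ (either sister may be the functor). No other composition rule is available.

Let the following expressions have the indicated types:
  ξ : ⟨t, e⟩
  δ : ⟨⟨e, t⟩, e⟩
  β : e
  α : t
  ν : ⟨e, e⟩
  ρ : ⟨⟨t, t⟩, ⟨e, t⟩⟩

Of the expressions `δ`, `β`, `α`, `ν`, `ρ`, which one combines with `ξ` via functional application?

α

δ : ⟨⟨e, t⟩, e⟩ — neither side's domain matches the other.
β : e — neither side's domain matches the other.
α — combines: ξ : ⟨t, e⟩ takes α : t as argument, giving e.
ν : ⟨e, e⟩ — neither side's domain matches the other.
ρ : ⟨⟨t, t⟩, ⟨e, t⟩⟩ — neither side's domain matches the other.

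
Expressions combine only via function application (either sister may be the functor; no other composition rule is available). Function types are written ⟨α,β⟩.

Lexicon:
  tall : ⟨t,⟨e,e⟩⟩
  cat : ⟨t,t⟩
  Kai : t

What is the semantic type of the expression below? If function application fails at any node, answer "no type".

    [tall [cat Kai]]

[cat Kai]: functor cat : ⟨t,t⟩, argument Kai : t; result t.
[tall [cat Kai]]: functor tall : ⟨t,⟨e,e⟩⟩, argument [cat Kai] : t; result ⟨e,e⟩.

⟨e,e⟩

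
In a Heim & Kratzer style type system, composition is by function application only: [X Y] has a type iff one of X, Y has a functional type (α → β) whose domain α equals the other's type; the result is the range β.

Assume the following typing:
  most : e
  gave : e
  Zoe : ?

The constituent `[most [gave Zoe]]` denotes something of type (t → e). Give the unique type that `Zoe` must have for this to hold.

At [most [gave Zoe]] (required: (t → e)): most is e, which is not a function with range (t → e); hence [gave Zoe] is the functor — type (e → (t → e)).
At [gave Zoe] (required: (e → (t → e))): gave is e, which is not a function with range (e → (t → e)); hence Zoe is the functor — type (e → (e → (t → e))).

(e → (e → (t → e)))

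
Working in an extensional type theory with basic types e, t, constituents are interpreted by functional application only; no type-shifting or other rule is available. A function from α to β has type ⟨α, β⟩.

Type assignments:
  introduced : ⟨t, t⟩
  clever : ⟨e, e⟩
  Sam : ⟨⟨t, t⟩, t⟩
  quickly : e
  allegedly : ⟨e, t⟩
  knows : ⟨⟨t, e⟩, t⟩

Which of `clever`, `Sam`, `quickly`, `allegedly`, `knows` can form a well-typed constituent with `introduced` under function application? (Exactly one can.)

clever : ⟨e, e⟩ — introduced needs t; clever needs e; neither fits.
Sam — combines: Sam : ⟨⟨t, t⟩, t⟩ takes introduced : ⟨t, t⟩ as argument, giving t.
quickly : e — introduced needs t; quickly needs nothing (atomic); neither fits.
allegedly : ⟨e, t⟩ — introduced needs t; allegedly needs e; neither fits.
knows : ⟨⟨t, e⟩, t⟩ — introduced needs t; knows needs ⟨t, e⟩; neither fits.

Sam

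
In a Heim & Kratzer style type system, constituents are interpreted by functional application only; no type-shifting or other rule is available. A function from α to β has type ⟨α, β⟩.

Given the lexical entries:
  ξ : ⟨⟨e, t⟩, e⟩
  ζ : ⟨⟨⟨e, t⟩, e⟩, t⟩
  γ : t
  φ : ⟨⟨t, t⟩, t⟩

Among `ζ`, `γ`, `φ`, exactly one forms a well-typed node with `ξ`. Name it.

ζ

ζ — combines: ζ : ⟨⟨⟨e, t⟩, e⟩, t⟩ takes ξ : ⟨⟨e, t⟩, e⟩ as argument, giving t.
γ : t — no; ξ wants ⟨e, t⟩, and γ wants nothing (atomic).
φ : ⟨⟨t, t⟩, t⟩ — no; ξ wants ⟨e, t⟩, and φ wants ⟨t, t⟩.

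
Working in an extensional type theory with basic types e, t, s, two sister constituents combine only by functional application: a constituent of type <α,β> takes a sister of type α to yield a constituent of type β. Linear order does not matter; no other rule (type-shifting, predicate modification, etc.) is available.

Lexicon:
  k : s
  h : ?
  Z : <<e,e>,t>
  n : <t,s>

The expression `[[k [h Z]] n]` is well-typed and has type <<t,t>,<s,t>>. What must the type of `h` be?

[[k [h Z]] n] is required to be <<t,t>,<s,t>>. n : <t,s> cannot yield <<t,t>,<s,t>> as functor, so [k [h Z]] : <<t,s>,<<t,t>,<s,t>>>.
[k [h Z]] is required to be <<t,s>,<<t,t>,<s,t>>>. k : s cannot yield <<t,s>,<<t,t>,<s,t>>> as functor, so [h Z] : <s,<<t,s>,<<t,t>,<s,t>>>>.
[h Z] is required to be <s,<<t,s>,<<t,t>,<s,t>>>>. Z : <<e,e>,t> cannot yield <s,<<t,s>,<<t,t>,<s,t>>>> as functor, so h : <<<e,e>,t>,<s,<<t,s>,<<t,t>,<s,t>>>>>.

<<<e,e>,t>,<s,<<t,s>,<<t,t>,<s,t>>>>>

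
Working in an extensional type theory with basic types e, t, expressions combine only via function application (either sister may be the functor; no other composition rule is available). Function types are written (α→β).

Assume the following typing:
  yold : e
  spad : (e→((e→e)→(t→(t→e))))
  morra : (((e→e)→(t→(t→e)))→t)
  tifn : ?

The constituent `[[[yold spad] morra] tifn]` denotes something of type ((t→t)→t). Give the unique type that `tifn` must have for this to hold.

[[[yold spad] morra] tifn] must have type ((t→t)→t). The sister [[yold spad] morra] has type t; that is not a function onto ((t→t)→t), so tifn must be the functor, of type (t→((t→t)→t)).

(t→((t→t)→t))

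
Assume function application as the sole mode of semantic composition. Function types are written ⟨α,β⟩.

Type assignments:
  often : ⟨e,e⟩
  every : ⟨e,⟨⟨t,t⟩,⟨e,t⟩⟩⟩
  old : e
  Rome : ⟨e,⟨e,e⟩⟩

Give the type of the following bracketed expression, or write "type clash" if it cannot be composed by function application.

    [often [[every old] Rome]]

type clash

[every old]: ⟨e,⟨⟨t,t⟩,⟨e,t⟩⟩⟩ applied to e yields ⟨⟨t,t⟩,⟨e,t⟩⟩.
[[every old] Rome]: ⟨⟨t,t⟩,⟨e,t⟩⟩ and ⟨e,⟨e,e⟩⟩ cannot combine by function application — type clash.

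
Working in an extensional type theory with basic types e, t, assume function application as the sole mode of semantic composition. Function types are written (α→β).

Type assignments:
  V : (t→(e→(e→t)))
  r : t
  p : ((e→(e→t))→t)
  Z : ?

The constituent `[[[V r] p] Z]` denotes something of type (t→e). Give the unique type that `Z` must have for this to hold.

(t→(t→e))

[[[V r] p] Z] must have type (t→e). The sister [[V r] p] has type t; that is not a function onto (t→e), so Z must be the functor, of type (t→(t→e)).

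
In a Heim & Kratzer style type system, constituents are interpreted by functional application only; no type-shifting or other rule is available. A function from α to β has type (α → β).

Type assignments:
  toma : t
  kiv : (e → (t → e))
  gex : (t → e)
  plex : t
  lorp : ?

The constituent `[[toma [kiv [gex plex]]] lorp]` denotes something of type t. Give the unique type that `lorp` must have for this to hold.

[[toma [kiv [gex plex]]] lorp] must have type t. The sister [toma [kiv [gex plex]]] has type e; that is not a function onto t, so lorp must be the functor, of type (e → t).

(e → t)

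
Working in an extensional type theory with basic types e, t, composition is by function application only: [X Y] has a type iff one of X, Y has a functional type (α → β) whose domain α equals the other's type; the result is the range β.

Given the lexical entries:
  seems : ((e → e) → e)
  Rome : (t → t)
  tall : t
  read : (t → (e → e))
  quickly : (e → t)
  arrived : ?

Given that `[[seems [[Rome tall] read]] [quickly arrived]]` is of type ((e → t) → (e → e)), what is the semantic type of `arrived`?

[[seems [[Rome tall] read]] [quickly arrived]] is required to be ((e → t) → (e → e)). [seems [[Rome tall] read]] : e cannot yield ((e → t) → (e → e)) as functor, so [quickly arrived] : (e → ((e → t) → (e → e))).
[quickly arrived] is required to be (e → ((e → t) → (e → e))). quickly : (e → t) cannot yield (e → ((e → t) → (e → e))) as functor, so arrived : ((e → t) → (e → ((e → t) → (e → e)))).

((e → t) → (e → ((e → t) → (e → e))))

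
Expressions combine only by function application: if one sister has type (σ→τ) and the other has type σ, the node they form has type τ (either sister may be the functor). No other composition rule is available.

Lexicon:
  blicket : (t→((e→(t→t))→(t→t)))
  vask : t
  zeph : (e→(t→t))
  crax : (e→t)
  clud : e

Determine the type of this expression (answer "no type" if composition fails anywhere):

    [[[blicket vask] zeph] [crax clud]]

[blicket vask]: (t→((e→(t→t))→(t→t))) applied to t yields ((e→(t→t))→(t→t)).
[[blicket vask] zeph]: ((e→(t→t))→(t→t)) applied to (e→(t→t)) yields (t→t).
[crax clud]: (e→t) applied to e yields t.
[[[blicket vask] zeph] [crax clud]]: (t→t) applied to t yields t.

t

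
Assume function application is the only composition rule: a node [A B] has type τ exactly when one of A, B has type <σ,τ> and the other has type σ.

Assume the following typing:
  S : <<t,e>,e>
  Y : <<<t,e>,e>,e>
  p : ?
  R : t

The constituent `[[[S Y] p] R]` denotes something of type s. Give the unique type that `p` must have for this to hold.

[[[S Y] p] R] must have type s. The sister R has type t; that is not a function onto s, so [[S Y] p] must be the functor, of type <t,s>.
[[S Y] p] must have type <t,s>. The sister [S Y] has type e; that is not a function onto <t,s>, so p must be the functor, of type <e,<t,s>>.

<e,<t,s>>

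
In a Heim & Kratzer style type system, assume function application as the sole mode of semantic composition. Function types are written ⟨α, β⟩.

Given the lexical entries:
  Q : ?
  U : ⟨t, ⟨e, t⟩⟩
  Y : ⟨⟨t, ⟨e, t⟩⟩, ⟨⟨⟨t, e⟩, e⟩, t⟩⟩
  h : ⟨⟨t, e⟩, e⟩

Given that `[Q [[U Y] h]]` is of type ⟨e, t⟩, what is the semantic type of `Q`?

[Q [[U Y] h]] must have type ⟨e, t⟩. The sister [[U Y] h] has type t; that is not a function onto ⟨e, t⟩, so Q must be the functor, of type ⟨t, ⟨e, t⟩⟩.

⟨t, ⟨e, t⟩⟩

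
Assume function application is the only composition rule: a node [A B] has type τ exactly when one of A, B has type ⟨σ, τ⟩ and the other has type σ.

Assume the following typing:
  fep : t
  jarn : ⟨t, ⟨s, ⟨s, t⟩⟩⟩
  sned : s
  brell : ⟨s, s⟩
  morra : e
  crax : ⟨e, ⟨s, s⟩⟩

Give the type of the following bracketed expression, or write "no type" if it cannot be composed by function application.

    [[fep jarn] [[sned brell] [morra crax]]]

[fep jarn]: ⟨t, ⟨s, ⟨s, t⟩⟩⟩ applied to t yields ⟨s, ⟨s, t⟩⟩.
[sned brell]: ⟨s, s⟩ applied to s yields s.
[morra crax]: ⟨e, ⟨s, s⟩⟩ applied to e yields ⟨s, s⟩.
[[sned brell] [morra crax]]: ⟨s, s⟩ applied to s yields s.
[[fep jarn] [[sned brell] [morra crax]]]: ⟨s, ⟨s, t⟩⟩ applied to s yields ⟨s, t⟩.

⟨s, t⟩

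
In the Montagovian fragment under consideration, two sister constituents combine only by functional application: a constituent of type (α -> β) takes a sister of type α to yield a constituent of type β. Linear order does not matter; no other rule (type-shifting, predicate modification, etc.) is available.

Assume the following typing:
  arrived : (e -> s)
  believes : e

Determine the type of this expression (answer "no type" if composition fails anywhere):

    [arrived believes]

s

[arrived believes]: functor arrived : (e -> s), argument believes : e; result s.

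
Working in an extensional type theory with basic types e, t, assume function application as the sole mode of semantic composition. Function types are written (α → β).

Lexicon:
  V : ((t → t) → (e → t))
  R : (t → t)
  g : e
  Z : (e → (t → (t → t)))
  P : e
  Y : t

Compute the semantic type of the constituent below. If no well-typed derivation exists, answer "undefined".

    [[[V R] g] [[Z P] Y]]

[V R]: functor V : ((t → t) → (e → t)), argument R : (t → t); result (e → t).
[[V R] g]: functor [V R] : (e → t), argument g : e; result t.
[Z P]: functor Z : (e → (t → (t → t))), argument P : e; result (t → (t → t)).
[[Z P] Y]: functor [Z P] : (t → (t → t)), argument Y : t; result (t → t).
[[[V R] g] [[Z P] Y]]: functor [[Z P] Y] : (t → t), argument [[V R] g] : t; result t.

t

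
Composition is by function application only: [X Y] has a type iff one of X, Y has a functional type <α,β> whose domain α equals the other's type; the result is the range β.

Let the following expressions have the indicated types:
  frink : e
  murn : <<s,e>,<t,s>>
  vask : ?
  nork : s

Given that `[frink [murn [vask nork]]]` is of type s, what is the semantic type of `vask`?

<s,<<<s,e>,<t,s>>,<e,s>>>

At [frink [murn [vask nork]]] (required: s): frink is e, which is not a function with range s; hence [murn [vask nork]] is the functor — type <e,s>.
At [murn [vask nork]] (required: <e,s>): murn is <<s,e>,<t,s>>, which is not a function with range <e,s>; hence [vask nork] is the functor — type <<<s,e>,<t,s>>,<e,s>>.
At [vask nork] (required: <<<s,e>,<t,s>>,<e,s>>): nork is s, which is not a function with range <<<s,e>,<t,s>>,<e,s>>; hence vask is the functor — type <s,<<<s,e>,<t,s>>,<e,s>>>.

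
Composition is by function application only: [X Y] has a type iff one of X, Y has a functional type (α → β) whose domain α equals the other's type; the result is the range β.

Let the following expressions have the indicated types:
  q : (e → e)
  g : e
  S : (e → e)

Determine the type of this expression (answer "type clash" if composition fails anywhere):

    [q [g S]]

[g S]: (e → e) applied to e yields e.
[q [g S]]: (e → e) applied to e yields e.

e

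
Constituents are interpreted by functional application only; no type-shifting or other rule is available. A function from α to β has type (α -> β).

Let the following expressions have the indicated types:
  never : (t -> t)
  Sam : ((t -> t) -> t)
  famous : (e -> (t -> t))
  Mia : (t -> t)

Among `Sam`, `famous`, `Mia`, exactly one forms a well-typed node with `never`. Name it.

Sam

Sam — combines: Sam : ((t -> t) -> t) takes never : (t -> t) as argument, giving t.
famous : (e -> (t -> t)) — no; never wants t, and famous wants e.
Mia : (t -> t) — no; never wants t, and Mia wants t.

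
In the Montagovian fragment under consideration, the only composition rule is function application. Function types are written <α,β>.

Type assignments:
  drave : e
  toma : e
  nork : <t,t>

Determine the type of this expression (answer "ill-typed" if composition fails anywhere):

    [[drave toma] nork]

ill-typed

[drave toma]: e with e — neither is a function whose domain matches the other; composition fails here.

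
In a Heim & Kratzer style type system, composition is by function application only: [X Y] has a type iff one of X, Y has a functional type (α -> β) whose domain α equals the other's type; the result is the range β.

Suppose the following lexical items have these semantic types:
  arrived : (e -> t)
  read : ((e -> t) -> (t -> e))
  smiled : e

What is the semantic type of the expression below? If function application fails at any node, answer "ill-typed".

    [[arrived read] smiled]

At [arrived read], read : ((e -> t) -> (t -> e)) takes arrived : (e -> t), giving (t -> e).
[[arrived read] smiled]: (t -> e) and e cannot combine by function application — type clash.

ill-typed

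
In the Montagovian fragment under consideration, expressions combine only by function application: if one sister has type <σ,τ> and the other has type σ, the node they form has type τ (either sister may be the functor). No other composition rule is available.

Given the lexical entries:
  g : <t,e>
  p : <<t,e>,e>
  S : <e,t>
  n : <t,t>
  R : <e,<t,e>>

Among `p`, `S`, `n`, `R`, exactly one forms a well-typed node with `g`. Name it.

p — combines: p : <<t,e>,e> takes g : <t,e> as argument, giving e.
S : <e,t> — does not combine with g.
n : <t,t> — does not combine with g.
R : <e,<t,e>> — does not combine with g.

p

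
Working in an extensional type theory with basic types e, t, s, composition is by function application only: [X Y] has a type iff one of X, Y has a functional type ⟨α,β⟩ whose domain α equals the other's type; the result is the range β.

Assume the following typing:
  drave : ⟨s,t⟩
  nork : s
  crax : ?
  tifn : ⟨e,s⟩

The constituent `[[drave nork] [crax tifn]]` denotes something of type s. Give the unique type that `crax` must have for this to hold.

⟨⟨e,s⟩,⟨t,s⟩⟩

At [[drave nork] [crax tifn]] (required: s): [drave nork] is t, which is not a function with range s; hence [crax tifn] is the functor — type ⟨t,s⟩.
At [crax tifn] (required: ⟨t,s⟩): tifn is ⟨e,s⟩, which is not a function with range ⟨t,s⟩; hence crax is the functor — type ⟨⟨e,s⟩,⟨t,s⟩⟩.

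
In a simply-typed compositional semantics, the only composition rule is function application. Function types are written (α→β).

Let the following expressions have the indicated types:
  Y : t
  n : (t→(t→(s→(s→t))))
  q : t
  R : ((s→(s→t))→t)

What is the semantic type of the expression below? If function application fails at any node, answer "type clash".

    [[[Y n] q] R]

t

At [Y n], n : (t→(t→(s→(s→t)))) takes Y : t, giving (t→(s→(s→t))).
At [[Y n] q], [Y n] : (t→(s→(s→t))) takes q : t, giving (s→(s→t)).
At [[[Y n] q] R], R : ((s→(s→t))→t) takes [[Y n] q] : (s→(s→t)), giving t.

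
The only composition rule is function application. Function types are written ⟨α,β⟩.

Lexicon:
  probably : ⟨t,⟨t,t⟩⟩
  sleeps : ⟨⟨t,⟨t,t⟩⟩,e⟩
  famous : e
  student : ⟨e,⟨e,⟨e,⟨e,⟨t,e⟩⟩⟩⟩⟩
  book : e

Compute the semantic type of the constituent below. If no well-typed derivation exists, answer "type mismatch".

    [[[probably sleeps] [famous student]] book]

⟨e,⟨t,e⟩⟩

[probably sleeps]: sleeps is ⟨⟨t,⟨t,t⟩⟩,e⟩, probably is ⟨t,⟨t,t⟩⟩; result e.
[famous student]: student is ⟨e,⟨e,⟨e,⟨e,⟨t,e⟩⟩⟩⟩⟩, famous is e; result ⟨e,⟨e,⟨e,⟨t,e⟩⟩⟩⟩.
[[probably sleeps] [famous student]]: [famous student] is ⟨e,⟨e,⟨e,⟨t,e⟩⟩⟩⟩, [probably sleeps] is e; result ⟨e,⟨e,⟨t,e⟩⟩⟩.
[[[probably sleeps] [famous student]] book]: [[probably sleeps] [famous student]] is ⟨e,⟨e,⟨t,e⟩⟩⟩, book is e; result ⟨e,⟨t,e⟩⟩.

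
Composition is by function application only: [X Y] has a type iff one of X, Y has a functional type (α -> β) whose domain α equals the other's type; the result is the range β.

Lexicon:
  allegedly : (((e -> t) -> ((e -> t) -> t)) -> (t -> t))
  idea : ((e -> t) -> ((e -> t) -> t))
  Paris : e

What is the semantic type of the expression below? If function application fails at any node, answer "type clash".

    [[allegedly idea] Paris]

type clash

[allegedly idea]: allegedly is (((e -> t) -> ((e -> t) -> t)) -> (t -> t)), idea is ((e -> t) -> ((e -> t) -> t)); result (t -> t).
[[allegedly idea] Paris]: (t -> t) and e cannot combine by function application — type clash.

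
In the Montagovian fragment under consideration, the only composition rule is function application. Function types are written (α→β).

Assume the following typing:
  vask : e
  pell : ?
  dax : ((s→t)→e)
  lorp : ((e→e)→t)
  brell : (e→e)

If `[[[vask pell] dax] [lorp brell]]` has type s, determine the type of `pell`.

At [[[vask pell] dax] [lorp brell]] (required: s): [lorp brell] is t, which is not a function with range s; hence [[vask pell] dax] is the functor — type (t→s).
At [[vask pell] dax] (required: (t→s)): dax is ((s→t)→e), which is not a function with range (t→s); hence [vask pell] is the functor — type (((s→t)→e)→(t→s)).
At [vask pell] (required: (((s→t)→e)→(t→s))): vask is e, which is not a function with range (((s→t)→e)→(t→s)); hence pell is the functor — type (e→(((s→t)→e)→(t→s))).

(e→(((s→t)→e)→(t→s)))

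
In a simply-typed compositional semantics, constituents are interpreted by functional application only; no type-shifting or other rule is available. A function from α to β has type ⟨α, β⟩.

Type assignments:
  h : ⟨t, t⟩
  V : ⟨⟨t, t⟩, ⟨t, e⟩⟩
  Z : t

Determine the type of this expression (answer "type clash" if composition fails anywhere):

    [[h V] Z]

[h V]: ⟨⟨t, t⟩, ⟨t, e⟩⟩ applied to ⟨t, t⟩ yields ⟨t, e⟩.
[[h V] Z]: ⟨t, e⟩ applied to t yields e.

e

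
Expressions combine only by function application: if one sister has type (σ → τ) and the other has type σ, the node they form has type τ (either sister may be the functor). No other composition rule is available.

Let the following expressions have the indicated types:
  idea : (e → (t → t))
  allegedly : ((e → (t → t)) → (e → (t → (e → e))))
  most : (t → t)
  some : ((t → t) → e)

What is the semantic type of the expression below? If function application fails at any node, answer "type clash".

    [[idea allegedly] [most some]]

[idea allegedly]: ((e → (t → t)) → (e → (t → (e → e)))) applied to (e → (t → t)) yields (e → (t → (e → e))).
[most some]: ((t → t) → e) applied to (t → t) yields e.
[[idea allegedly] [most some]]: (e → (t → (e → e))) applied to e yields (t → (e → e)).

(t → (e → e))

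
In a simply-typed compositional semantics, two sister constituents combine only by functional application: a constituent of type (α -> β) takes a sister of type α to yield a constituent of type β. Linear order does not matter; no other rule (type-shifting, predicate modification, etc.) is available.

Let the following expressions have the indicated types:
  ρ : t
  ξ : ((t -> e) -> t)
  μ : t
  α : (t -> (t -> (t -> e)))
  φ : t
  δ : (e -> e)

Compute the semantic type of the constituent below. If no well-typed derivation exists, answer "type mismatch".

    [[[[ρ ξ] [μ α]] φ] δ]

type mismatch

[ρ ξ]: t and ((t -> e) -> t) cannot combine by function application — type clash.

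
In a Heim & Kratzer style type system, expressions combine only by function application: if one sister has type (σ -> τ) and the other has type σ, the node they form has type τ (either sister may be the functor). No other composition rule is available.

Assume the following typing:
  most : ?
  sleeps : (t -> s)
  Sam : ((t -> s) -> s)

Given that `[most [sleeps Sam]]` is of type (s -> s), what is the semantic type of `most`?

[most [sleeps Sam]] is required to be (s -> s). [sleeps Sam] : s cannot yield (s -> s) as functor, so most : (s -> (s -> s)).

(s -> (s -> s))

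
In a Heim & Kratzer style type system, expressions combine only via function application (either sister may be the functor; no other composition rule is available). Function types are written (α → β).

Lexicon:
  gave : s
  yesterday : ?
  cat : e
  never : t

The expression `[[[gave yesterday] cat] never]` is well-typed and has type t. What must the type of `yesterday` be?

[[[gave yesterday] cat] never] is required to be t. never : t cannot yield t as functor, so [[gave yesterday] cat] : (t → t).
[[gave yesterday] cat] is required to be (t → t). cat : e cannot yield (t → t) as functor, so [gave yesterday] : (e → (t → t)).
[gave yesterday] is required to be (e → (t → t)). gave : s cannot yield (e → (t → t)) as functor, so yesterday : (s → (e → (t → t))).

(s → (e → (t → t)))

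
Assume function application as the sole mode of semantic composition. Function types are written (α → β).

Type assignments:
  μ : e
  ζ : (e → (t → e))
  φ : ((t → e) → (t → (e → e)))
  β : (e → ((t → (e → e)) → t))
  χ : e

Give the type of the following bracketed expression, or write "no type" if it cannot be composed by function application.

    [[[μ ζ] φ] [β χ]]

[μ ζ]: (e → (t → e)) applied to e yields (t → e).
[[μ ζ] φ]: ((t → e) → (t → (e → e))) applied to (t → e) yields (t → (e → e)).
[β χ]: (e → ((t → (e → e)) → t)) applied to e yields ((t → (e → e)) → t).
[[[μ ζ] φ] [β χ]]: ((t → (e → e)) → t) applied to (t → (e → e)) yields t.

t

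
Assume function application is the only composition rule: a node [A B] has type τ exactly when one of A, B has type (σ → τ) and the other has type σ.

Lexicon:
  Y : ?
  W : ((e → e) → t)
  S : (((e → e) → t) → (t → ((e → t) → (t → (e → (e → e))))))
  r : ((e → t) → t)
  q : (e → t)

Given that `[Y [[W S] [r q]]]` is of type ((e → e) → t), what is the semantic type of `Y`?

(((e → t) → (t → (e → (e → e)))) → ((e → e) → t))

For [Y [[W S] [r q]]] to have type ((e → e) → t) with [[W S] [r q]] of type ((e → t) → (t → (e → (e → e)))), Y must be the function: Y : (((e → t) → (t → (e → (e → e)))) → ((e → e) → t)).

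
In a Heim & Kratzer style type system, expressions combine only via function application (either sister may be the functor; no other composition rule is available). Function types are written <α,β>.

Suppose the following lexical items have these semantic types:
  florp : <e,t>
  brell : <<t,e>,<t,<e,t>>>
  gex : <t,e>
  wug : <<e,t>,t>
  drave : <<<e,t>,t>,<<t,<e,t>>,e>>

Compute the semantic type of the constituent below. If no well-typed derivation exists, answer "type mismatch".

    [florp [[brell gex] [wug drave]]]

t

[brell gex]: functor brell : <<t,e>,<t,<e,t>>>, argument gex : <t,e>; result <t,<e,t>>.
[wug drave]: functor drave : <<<e,t>,t>,<<t,<e,t>>,e>>, argument wug : <<e,t>,t>; result <<t,<e,t>>,e>.
[[brell gex] [wug drave]]: functor [wug drave] : <<t,<e,t>>,e>, argument [brell gex] : <t,<e,t>>; result e.
[florp [[brell gex] [wug drave]]]: functor florp : <e,t>, argument [[brell gex] [wug drave]] : e; result t.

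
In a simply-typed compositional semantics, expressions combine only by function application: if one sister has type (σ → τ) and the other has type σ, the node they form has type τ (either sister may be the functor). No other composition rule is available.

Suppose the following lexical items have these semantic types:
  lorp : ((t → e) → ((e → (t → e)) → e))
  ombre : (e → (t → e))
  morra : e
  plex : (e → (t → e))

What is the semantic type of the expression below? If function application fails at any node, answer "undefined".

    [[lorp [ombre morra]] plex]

e

At [ombre morra], ombre : (e → (t → e)) takes morra : e, giving (t → e).
At [lorp [ombre morra]], lorp : ((t → e) → ((e → (t → e)) → e)) takes [ombre morra] : (t → e), giving ((e → (t → e)) → e).
At [[lorp [ombre morra]] plex], [lorp [ombre morra]] : ((e → (t → e)) → e) takes plex : (e → (t → e)), giving e.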